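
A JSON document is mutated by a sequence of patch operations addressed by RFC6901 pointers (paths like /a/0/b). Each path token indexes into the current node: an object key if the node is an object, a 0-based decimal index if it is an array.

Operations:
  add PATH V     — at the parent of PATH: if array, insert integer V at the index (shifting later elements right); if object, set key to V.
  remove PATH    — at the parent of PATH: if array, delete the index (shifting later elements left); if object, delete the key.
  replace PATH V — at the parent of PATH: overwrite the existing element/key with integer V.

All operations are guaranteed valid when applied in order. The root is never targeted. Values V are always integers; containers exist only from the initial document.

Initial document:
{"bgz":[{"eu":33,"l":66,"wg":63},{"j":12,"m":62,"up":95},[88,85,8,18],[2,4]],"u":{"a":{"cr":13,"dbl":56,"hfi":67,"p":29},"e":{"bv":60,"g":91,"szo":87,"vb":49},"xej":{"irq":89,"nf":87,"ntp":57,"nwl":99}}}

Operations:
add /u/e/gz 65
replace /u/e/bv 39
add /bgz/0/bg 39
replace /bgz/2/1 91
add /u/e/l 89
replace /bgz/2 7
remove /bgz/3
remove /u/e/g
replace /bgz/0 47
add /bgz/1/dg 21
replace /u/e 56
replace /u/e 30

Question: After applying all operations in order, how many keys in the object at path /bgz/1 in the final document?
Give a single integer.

After op 1 (add /u/e/gz 65): {"bgz":[{"eu":33,"l":66,"wg":63},{"j":12,"m":62,"up":95},[88,85,8,18],[2,4]],"u":{"a":{"cr":13,"dbl":56,"hfi":67,"p":29},"e":{"bv":60,"g":91,"gz":65,"szo":87,"vb":49},"xej":{"irq":89,"nf":87,"ntp":57,"nwl":99}}}
After op 2 (replace /u/e/bv 39): {"bgz":[{"eu":33,"l":66,"wg":63},{"j":12,"m":62,"up":95},[88,85,8,18],[2,4]],"u":{"a":{"cr":13,"dbl":56,"hfi":67,"p":29},"e":{"bv":39,"g":91,"gz":65,"szo":87,"vb":49},"xej":{"irq":89,"nf":87,"ntp":57,"nwl":99}}}
After op 3 (add /bgz/0/bg 39): {"bgz":[{"bg":39,"eu":33,"l":66,"wg":63},{"j":12,"m":62,"up":95},[88,85,8,18],[2,4]],"u":{"a":{"cr":13,"dbl":56,"hfi":67,"p":29},"e":{"bv":39,"g":91,"gz":65,"szo":87,"vb":49},"xej":{"irq":89,"nf":87,"ntp":57,"nwl":99}}}
After op 4 (replace /bgz/2/1 91): {"bgz":[{"bg":39,"eu":33,"l":66,"wg":63},{"j":12,"m":62,"up":95},[88,91,8,18],[2,4]],"u":{"a":{"cr":13,"dbl":56,"hfi":67,"p":29},"e":{"bv":39,"g":91,"gz":65,"szo":87,"vb":49},"xej":{"irq":89,"nf":87,"ntp":57,"nwl":99}}}
After op 5 (add /u/e/l 89): {"bgz":[{"bg":39,"eu":33,"l":66,"wg":63},{"j":12,"m":62,"up":95},[88,91,8,18],[2,4]],"u":{"a":{"cr":13,"dbl":56,"hfi":67,"p":29},"e":{"bv":39,"g":91,"gz":65,"l":89,"szo":87,"vb":49},"xej":{"irq":89,"nf":87,"ntp":57,"nwl":99}}}
After op 6 (replace /bgz/2 7): {"bgz":[{"bg":39,"eu":33,"l":66,"wg":63},{"j":12,"m":62,"up":95},7,[2,4]],"u":{"a":{"cr":13,"dbl":56,"hfi":67,"p":29},"e":{"bv":39,"g":91,"gz":65,"l":89,"szo":87,"vb":49},"xej":{"irq":89,"nf":87,"ntp":57,"nwl":99}}}
After op 7 (remove /bgz/3): {"bgz":[{"bg":39,"eu":33,"l":66,"wg":63},{"j":12,"m":62,"up":95},7],"u":{"a":{"cr":13,"dbl":56,"hfi":67,"p":29},"e":{"bv":39,"g":91,"gz":65,"l":89,"szo":87,"vb":49},"xej":{"irq":89,"nf":87,"ntp":57,"nwl":99}}}
After op 8 (remove /u/e/g): {"bgz":[{"bg":39,"eu":33,"l":66,"wg":63},{"j":12,"m":62,"up":95},7],"u":{"a":{"cr":13,"dbl":56,"hfi":67,"p":29},"e":{"bv":39,"gz":65,"l":89,"szo":87,"vb":49},"xej":{"irq":89,"nf":87,"ntp":57,"nwl":99}}}
After op 9 (replace /bgz/0 47): {"bgz":[47,{"j":12,"m":62,"up":95},7],"u":{"a":{"cr":13,"dbl":56,"hfi":67,"p":29},"e":{"bv":39,"gz":65,"l":89,"szo":87,"vb":49},"xej":{"irq":89,"nf":87,"ntp":57,"nwl":99}}}
After op 10 (add /bgz/1/dg 21): {"bgz":[47,{"dg":21,"j":12,"m":62,"up":95},7],"u":{"a":{"cr":13,"dbl":56,"hfi":67,"p":29},"e":{"bv":39,"gz":65,"l":89,"szo":87,"vb":49},"xej":{"irq":89,"nf":87,"ntp":57,"nwl":99}}}
After op 11 (replace /u/e 56): {"bgz":[47,{"dg":21,"j":12,"m":62,"up":95},7],"u":{"a":{"cr":13,"dbl":56,"hfi":67,"p":29},"e":56,"xej":{"irq":89,"nf":87,"ntp":57,"nwl":99}}}
After op 12 (replace /u/e 30): {"bgz":[47,{"dg":21,"j":12,"m":62,"up":95},7],"u":{"a":{"cr":13,"dbl":56,"hfi":67,"p":29},"e":30,"xej":{"irq":89,"nf":87,"ntp":57,"nwl":99}}}
Size at path /bgz/1: 4

Answer: 4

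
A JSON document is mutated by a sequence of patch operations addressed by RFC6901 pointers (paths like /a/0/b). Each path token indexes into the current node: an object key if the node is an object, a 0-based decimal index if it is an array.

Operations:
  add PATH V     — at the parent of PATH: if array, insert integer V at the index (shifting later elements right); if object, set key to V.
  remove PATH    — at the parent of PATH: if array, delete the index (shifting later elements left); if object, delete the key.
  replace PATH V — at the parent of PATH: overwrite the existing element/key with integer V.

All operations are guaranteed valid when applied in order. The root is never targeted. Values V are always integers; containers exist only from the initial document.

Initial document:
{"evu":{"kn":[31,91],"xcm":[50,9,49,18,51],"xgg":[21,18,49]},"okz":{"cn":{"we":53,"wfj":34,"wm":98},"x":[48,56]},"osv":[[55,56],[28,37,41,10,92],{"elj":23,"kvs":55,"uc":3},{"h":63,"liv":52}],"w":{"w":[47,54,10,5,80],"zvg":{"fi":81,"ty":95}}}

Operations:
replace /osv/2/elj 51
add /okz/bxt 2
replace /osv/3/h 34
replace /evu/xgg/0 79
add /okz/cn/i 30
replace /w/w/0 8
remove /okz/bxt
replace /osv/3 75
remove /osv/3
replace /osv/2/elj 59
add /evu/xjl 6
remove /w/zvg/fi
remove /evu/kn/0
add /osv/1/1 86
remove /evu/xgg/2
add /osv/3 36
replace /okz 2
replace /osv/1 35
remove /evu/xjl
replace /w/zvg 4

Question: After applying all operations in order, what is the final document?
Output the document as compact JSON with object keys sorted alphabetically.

Answer: {"evu":{"kn":[91],"xcm":[50,9,49,18,51],"xgg":[79,18]},"okz":2,"osv":[[55,56],35,{"elj":59,"kvs":55,"uc":3},36],"w":{"w":[8,54,10,5,80],"zvg":4}}

Derivation:
After op 1 (replace /osv/2/elj 51): {"evu":{"kn":[31,91],"xcm":[50,9,49,18,51],"xgg":[21,18,49]},"okz":{"cn":{"we":53,"wfj":34,"wm":98},"x":[48,56]},"osv":[[55,56],[28,37,41,10,92],{"elj":51,"kvs":55,"uc":3},{"h":63,"liv":52}],"w":{"w":[47,54,10,5,80],"zvg":{"fi":81,"ty":95}}}
After op 2 (add /okz/bxt 2): {"evu":{"kn":[31,91],"xcm":[50,9,49,18,51],"xgg":[21,18,49]},"okz":{"bxt":2,"cn":{"we":53,"wfj":34,"wm":98},"x":[48,56]},"osv":[[55,56],[28,37,41,10,92],{"elj":51,"kvs":55,"uc":3},{"h":63,"liv":52}],"w":{"w":[47,54,10,5,80],"zvg":{"fi":81,"ty":95}}}
After op 3 (replace /osv/3/h 34): {"evu":{"kn":[31,91],"xcm":[50,9,49,18,51],"xgg":[21,18,49]},"okz":{"bxt":2,"cn":{"we":53,"wfj":34,"wm":98},"x":[48,56]},"osv":[[55,56],[28,37,41,10,92],{"elj":51,"kvs":55,"uc":3},{"h":34,"liv":52}],"w":{"w":[47,54,10,5,80],"zvg":{"fi":81,"ty":95}}}
After op 4 (replace /evu/xgg/0 79): {"evu":{"kn":[31,91],"xcm":[50,9,49,18,51],"xgg":[79,18,49]},"okz":{"bxt":2,"cn":{"we":53,"wfj":34,"wm":98},"x":[48,56]},"osv":[[55,56],[28,37,41,10,92],{"elj":51,"kvs":55,"uc":3},{"h":34,"liv":52}],"w":{"w":[47,54,10,5,80],"zvg":{"fi":81,"ty":95}}}
After op 5 (add /okz/cn/i 30): {"evu":{"kn":[31,91],"xcm":[50,9,49,18,51],"xgg":[79,18,49]},"okz":{"bxt":2,"cn":{"i":30,"we":53,"wfj":34,"wm":98},"x":[48,56]},"osv":[[55,56],[28,37,41,10,92],{"elj":51,"kvs":55,"uc":3},{"h":34,"liv":52}],"w":{"w":[47,54,10,5,80],"zvg":{"fi":81,"ty":95}}}
After op 6 (replace /w/w/0 8): {"evu":{"kn":[31,91],"xcm":[50,9,49,18,51],"xgg":[79,18,49]},"okz":{"bxt":2,"cn":{"i":30,"we":53,"wfj":34,"wm":98},"x":[48,56]},"osv":[[55,56],[28,37,41,10,92],{"elj":51,"kvs":55,"uc":3},{"h":34,"liv":52}],"w":{"w":[8,54,10,5,80],"zvg":{"fi":81,"ty":95}}}
After op 7 (remove /okz/bxt): {"evu":{"kn":[31,91],"xcm":[50,9,49,18,51],"xgg":[79,18,49]},"okz":{"cn":{"i":30,"we":53,"wfj":34,"wm":98},"x":[48,56]},"osv":[[55,56],[28,37,41,10,92],{"elj":51,"kvs":55,"uc":3},{"h":34,"liv":52}],"w":{"w":[8,54,10,5,80],"zvg":{"fi":81,"ty":95}}}
After op 8 (replace /osv/3 75): {"evu":{"kn":[31,91],"xcm":[50,9,49,18,51],"xgg":[79,18,49]},"okz":{"cn":{"i":30,"we":53,"wfj":34,"wm":98},"x":[48,56]},"osv":[[55,56],[28,37,41,10,92],{"elj":51,"kvs":55,"uc":3},75],"w":{"w":[8,54,10,5,80],"zvg":{"fi":81,"ty":95}}}
After op 9 (remove /osv/3): {"evu":{"kn":[31,91],"xcm":[50,9,49,18,51],"xgg":[79,18,49]},"okz":{"cn":{"i":30,"we":53,"wfj":34,"wm":98},"x":[48,56]},"osv":[[55,56],[28,37,41,10,92],{"elj":51,"kvs":55,"uc":3}],"w":{"w":[8,54,10,5,80],"zvg":{"fi":81,"ty":95}}}
After op 10 (replace /osv/2/elj 59): {"evu":{"kn":[31,91],"xcm":[50,9,49,18,51],"xgg":[79,18,49]},"okz":{"cn":{"i":30,"we":53,"wfj":34,"wm":98},"x":[48,56]},"osv":[[55,56],[28,37,41,10,92],{"elj":59,"kvs":55,"uc":3}],"w":{"w":[8,54,10,5,80],"zvg":{"fi":81,"ty":95}}}
After op 11 (add /evu/xjl 6): {"evu":{"kn":[31,91],"xcm":[50,9,49,18,51],"xgg":[79,18,49],"xjl":6},"okz":{"cn":{"i":30,"we":53,"wfj":34,"wm":98},"x":[48,56]},"osv":[[55,56],[28,37,41,10,92],{"elj":59,"kvs":55,"uc":3}],"w":{"w":[8,54,10,5,80],"zvg":{"fi":81,"ty":95}}}
After op 12 (remove /w/zvg/fi): {"evu":{"kn":[31,91],"xcm":[50,9,49,18,51],"xgg":[79,18,49],"xjl":6},"okz":{"cn":{"i":30,"we":53,"wfj":34,"wm":98},"x":[48,56]},"osv":[[55,56],[28,37,41,10,92],{"elj":59,"kvs":55,"uc":3}],"w":{"w":[8,54,10,5,80],"zvg":{"ty":95}}}
After op 13 (remove /evu/kn/0): {"evu":{"kn":[91],"xcm":[50,9,49,18,51],"xgg":[79,18,49],"xjl":6},"okz":{"cn":{"i":30,"we":53,"wfj":34,"wm":98},"x":[48,56]},"osv":[[55,56],[28,37,41,10,92],{"elj":59,"kvs":55,"uc":3}],"w":{"w":[8,54,10,5,80],"zvg":{"ty":95}}}
After op 14 (add /osv/1/1 86): {"evu":{"kn":[91],"xcm":[50,9,49,18,51],"xgg":[79,18,49],"xjl":6},"okz":{"cn":{"i":30,"we":53,"wfj":34,"wm":98},"x":[48,56]},"osv":[[55,56],[28,86,37,41,10,92],{"elj":59,"kvs":55,"uc":3}],"w":{"w":[8,54,10,5,80],"zvg":{"ty":95}}}
After op 15 (remove /evu/xgg/2): {"evu":{"kn":[91],"xcm":[50,9,49,18,51],"xgg":[79,18],"xjl":6},"okz":{"cn":{"i":30,"we":53,"wfj":34,"wm":98},"x":[48,56]},"osv":[[55,56],[28,86,37,41,10,92],{"elj":59,"kvs":55,"uc":3}],"w":{"w":[8,54,10,5,80],"zvg":{"ty":95}}}
After op 16 (add /osv/3 36): {"evu":{"kn":[91],"xcm":[50,9,49,18,51],"xgg":[79,18],"xjl":6},"okz":{"cn":{"i":30,"we":53,"wfj":34,"wm":98},"x":[48,56]},"osv":[[55,56],[28,86,37,41,10,92],{"elj":59,"kvs":55,"uc":3},36],"w":{"w":[8,54,10,5,80],"zvg":{"ty":95}}}
After op 17 (replace /okz 2): {"evu":{"kn":[91],"xcm":[50,9,49,18,51],"xgg":[79,18],"xjl":6},"okz":2,"osv":[[55,56],[28,86,37,41,10,92],{"elj":59,"kvs":55,"uc":3},36],"w":{"w":[8,54,10,5,80],"zvg":{"ty":95}}}
After op 18 (replace /osv/1 35): {"evu":{"kn":[91],"xcm":[50,9,49,18,51],"xgg":[79,18],"xjl":6},"okz":2,"osv":[[55,56],35,{"elj":59,"kvs":55,"uc":3},36],"w":{"w":[8,54,10,5,80],"zvg":{"ty":95}}}
After op 19 (remove /evu/xjl): {"evu":{"kn":[91],"xcm":[50,9,49,18,51],"xgg":[79,18]},"okz":2,"osv":[[55,56],35,{"elj":59,"kvs":55,"uc":3},36],"w":{"w":[8,54,10,5,80],"zvg":{"ty":95}}}
After op 20 (replace /w/zvg 4): {"evu":{"kn":[91],"xcm":[50,9,49,18,51],"xgg":[79,18]},"okz":2,"osv":[[55,56],35,{"elj":59,"kvs":55,"uc":3},36],"w":{"w":[8,54,10,5,80],"zvg":4}}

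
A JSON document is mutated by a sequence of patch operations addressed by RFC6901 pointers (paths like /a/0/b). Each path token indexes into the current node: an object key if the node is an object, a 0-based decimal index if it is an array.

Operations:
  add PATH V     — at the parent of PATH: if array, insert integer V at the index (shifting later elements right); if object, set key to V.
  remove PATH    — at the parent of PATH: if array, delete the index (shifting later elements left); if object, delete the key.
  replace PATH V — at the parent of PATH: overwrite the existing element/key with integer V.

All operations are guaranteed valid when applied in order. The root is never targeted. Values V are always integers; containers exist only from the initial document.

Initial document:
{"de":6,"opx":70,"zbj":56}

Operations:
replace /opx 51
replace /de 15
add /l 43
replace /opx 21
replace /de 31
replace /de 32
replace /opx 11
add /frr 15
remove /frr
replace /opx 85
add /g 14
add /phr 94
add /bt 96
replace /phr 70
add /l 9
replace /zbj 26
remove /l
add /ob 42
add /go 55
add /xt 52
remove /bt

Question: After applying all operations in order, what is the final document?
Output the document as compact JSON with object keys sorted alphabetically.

Answer: {"de":32,"g":14,"go":55,"ob":42,"opx":85,"phr":70,"xt":52,"zbj":26}

Derivation:
After op 1 (replace /opx 51): {"de":6,"opx":51,"zbj":56}
After op 2 (replace /de 15): {"de":15,"opx":51,"zbj":56}
After op 3 (add /l 43): {"de":15,"l":43,"opx":51,"zbj":56}
After op 4 (replace /opx 21): {"de":15,"l":43,"opx":21,"zbj":56}
After op 5 (replace /de 31): {"de":31,"l":43,"opx":21,"zbj":56}
After op 6 (replace /de 32): {"de":32,"l":43,"opx":21,"zbj":56}
After op 7 (replace /opx 11): {"de":32,"l":43,"opx":11,"zbj":56}
After op 8 (add /frr 15): {"de":32,"frr":15,"l":43,"opx":11,"zbj":56}
After op 9 (remove /frr): {"de":32,"l":43,"opx":11,"zbj":56}
After op 10 (replace /opx 85): {"de":32,"l":43,"opx":85,"zbj":56}
After op 11 (add /g 14): {"de":32,"g":14,"l":43,"opx":85,"zbj":56}
After op 12 (add /phr 94): {"de":32,"g":14,"l":43,"opx":85,"phr":94,"zbj":56}
After op 13 (add /bt 96): {"bt":96,"de":32,"g":14,"l":43,"opx":85,"phr":94,"zbj":56}
After op 14 (replace /phr 70): {"bt":96,"de":32,"g":14,"l":43,"opx":85,"phr":70,"zbj":56}
After op 15 (add /l 9): {"bt":96,"de":32,"g":14,"l":9,"opx":85,"phr":70,"zbj":56}
After op 16 (replace /zbj 26): {"bt":96,"de":32,"g":14,"l":9,"opx":85,"phr":70,"zbj":26}
After op 17 (remove /l): {"bt":96,"de":32,"g":14,"opx":85,"phr":70,"zbj":26}
After op 18 (add /ob 42): {"bt":96,"de":32,"g":14,"ob":42,"opx":85,"phr":70,"zbj":26}
After op 19 (add /go 55): {"bt":96,"de":32,"g":14,"go":55,"ob":42,"opx":85,"phr":70,"zbj":26}
After op 20 (add /xt 52): {"bt":96,"de":32,"g":14,"go":55,"ob":42,"opx":85,"phr":70,"xt":52,"zbj":26}
After op 21 (remove /bt): {"de":32,"g":14,"go":55,"ob":42,"opx":85,"phr":70,"xt":52,"zbj":26}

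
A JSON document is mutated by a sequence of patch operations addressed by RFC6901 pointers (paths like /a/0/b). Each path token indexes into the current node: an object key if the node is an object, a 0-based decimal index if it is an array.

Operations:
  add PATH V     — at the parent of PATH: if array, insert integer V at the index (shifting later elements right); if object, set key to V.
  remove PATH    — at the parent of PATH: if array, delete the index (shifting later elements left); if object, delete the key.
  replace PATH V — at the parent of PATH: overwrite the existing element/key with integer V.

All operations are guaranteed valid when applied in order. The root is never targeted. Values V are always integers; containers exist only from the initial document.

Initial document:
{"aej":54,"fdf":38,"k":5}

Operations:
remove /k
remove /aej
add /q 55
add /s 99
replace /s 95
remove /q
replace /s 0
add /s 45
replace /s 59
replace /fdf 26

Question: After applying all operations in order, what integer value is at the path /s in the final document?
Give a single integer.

Answer: 59

Derivation:
After op 1 (remove /k): {"aej":54,"fdf":38}
After op 2 (remove /aej): {"fdf":38}
After op 3 (add /q 55): {"fdf":38,"q":55}
After op 4 (add /s 99): {"fdf":38,"q":55,"s":99}
After op 5 (replace /s 95): {"fdf":38,"q":55,"s":95}
After op 6 (remove /q): {"fdf":38,"s":95}
After op 7 (replace /s 0): {"fdf":38,"s":0}
After op 8 (add /s 45): {"fdf":38,"s":45}
After op 9 (replace /s 59): {"fdf":38,"s":59}
After op 10 (replace /fdf 26): {"fdf":26,"s":59}
Value at /s: 59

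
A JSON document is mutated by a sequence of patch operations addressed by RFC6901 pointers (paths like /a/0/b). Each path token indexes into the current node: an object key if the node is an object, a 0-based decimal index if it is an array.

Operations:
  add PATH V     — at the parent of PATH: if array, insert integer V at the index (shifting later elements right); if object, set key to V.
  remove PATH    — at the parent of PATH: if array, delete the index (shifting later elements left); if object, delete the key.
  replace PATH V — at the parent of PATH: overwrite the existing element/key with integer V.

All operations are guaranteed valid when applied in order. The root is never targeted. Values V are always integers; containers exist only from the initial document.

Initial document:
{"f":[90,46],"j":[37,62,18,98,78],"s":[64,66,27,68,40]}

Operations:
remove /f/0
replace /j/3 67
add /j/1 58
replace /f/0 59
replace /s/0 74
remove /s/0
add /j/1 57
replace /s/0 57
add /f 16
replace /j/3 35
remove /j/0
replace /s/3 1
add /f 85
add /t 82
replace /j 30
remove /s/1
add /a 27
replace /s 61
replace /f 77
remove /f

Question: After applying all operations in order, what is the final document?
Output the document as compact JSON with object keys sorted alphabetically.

After op 1 (remove /f/0): {"f":[46],"j":[37,62,18,98,78],"s":[64,66,27,68,40]}
After op 2 (replace /j/3 67): {"f":[46],"j":[37,62,18,67,78],"s":[64,66,27,68,40]}
After op 3 (add /j/1 58): {"f":[46],"j":[37,58,62,18,67,78],"s":[64,66,27,68,40]}
After op 4 (replace /f/0 59): {"f":[59],"j":[37,58,62,18,67,78],"s":[64,66,27,68,40]}
After op 5 (replace /s/0 74): {"f":[59],"j":[37,58,62,18,67,78],"s":[74,66,27,68,40]}
After op 6 (remove /s/0): {"f":[59],"j":[37,58,62,18,67,78],"s":[66,27,68,40]}
After op 7 (add /j/1 57): {"f":[59],"j":[37,57,58,62,18,67,78],"s":[66,27,68,40]}
After op 8 (replace /s/0 57): {"f":[59],"j":[37,57,58,62,18,67,78],"s":[57,27,68,40]}
After op 9 (add /f 16): {"f":16,"j":[37,57,58,62,18,67,78],"s":[57,27,68,40]}
After op 10 (replace /j/3 35): {"f":16,"j":[37,57,58,35,18,67,78],"s":[57,27,68,40]}
After op 11 (remove /j/0): {"f":16,"j":[57,58,35,18,67,78],"s":[57,27,68,40]}
After op 12 (replace /s/3 1): {"f":16,"j":[57,58,35,18,67,78],"s":[57,27,68,1]}
After op 13 (add /f 85): {"f":85,"j":[57,58,35,18,67,78],"s":[57,27,68,1]}
After op 14 (add /t 82): {"f":85,"j":[57,58,35,18,67,78],"s":[57,27,68,1],"t":82}
After op 15 (replace /j 30): {"f":85,"j":30,"s":[57,27,68,1],"t":82}
After op 16 (remove /s/1): {"f":85,"j":30,"s":[57,68,1],"t":82}
After op 17 (add /a 27): {"a":27,"f":85,"j":30,"s":[57,68,1],"t":82}
After op 18 (replace /s 61): {"a":27,"f":85,"j":30,"s":61,"t":82}
After op 19 (replace /f 77): {"a":27,"f":77,"j":30,"s":61,"t":82}
After op 20 (remove /f): {"a":27,"j":30,"s":61,"t":82}

Answer: {"a":27,"j":30,"s":61,"t":82}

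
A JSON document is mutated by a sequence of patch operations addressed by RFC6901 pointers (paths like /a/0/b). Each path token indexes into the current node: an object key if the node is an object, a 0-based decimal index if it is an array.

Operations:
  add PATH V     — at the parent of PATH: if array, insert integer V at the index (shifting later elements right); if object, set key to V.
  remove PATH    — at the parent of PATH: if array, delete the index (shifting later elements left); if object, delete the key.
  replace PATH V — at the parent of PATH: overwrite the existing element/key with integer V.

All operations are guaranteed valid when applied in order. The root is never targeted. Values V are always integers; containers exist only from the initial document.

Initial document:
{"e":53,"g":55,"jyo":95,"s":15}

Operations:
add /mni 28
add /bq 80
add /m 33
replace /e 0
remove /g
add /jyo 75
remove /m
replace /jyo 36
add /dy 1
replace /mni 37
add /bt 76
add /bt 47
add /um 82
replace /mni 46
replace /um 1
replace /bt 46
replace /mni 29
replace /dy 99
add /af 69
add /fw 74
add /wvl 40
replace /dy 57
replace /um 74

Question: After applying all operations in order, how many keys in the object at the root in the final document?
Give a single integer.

After op 1 (add /mni 28): {"e":53,"g":55,"jyo":95,"mni":28,"s":15}
After op 2 (add /bq 80): {"bq":80,"e":53,"g":55,"jyo":95,"mni":28,"s":15}
After op 3 (add /m 33): {"bq":80,"e":53,"g":55,"jyo":95,"m":33,"mni":28,"s":15}
After op 4 (replace /e 0): {"bq":80,"e":0,"g":55,"jyo":95,"m":33,"mni":28,"s":15}
After op 5 (remove /g): {"bq":80,"e":0,"jyo":95,"m":33,"mni":28,"s":15}
After op 6 (add /jyo 75): {"bq":80,"e":0,"jyo":75,"m":33,"mni":28,"s":15}
After op 7 (remove /m): {"bq":80,"e":0,"jyo":75,"mni":28,"s":15}
After op 8 (replace /jyo 36): {"bq":80,"e":0,"jyo":36,"mni":28,"s":15}
After op 9 (add /dy 1): {"bq":80,"dy":1,"e":0,"jyo":36,"mni":28,"s":15}
After op 10 (replace /mni 37): {"bq":80,"dy":1,"e":0,"jyo":36,"mni":37,"s":15}
After op 11 (add /bt 76): {"bq":80,"bt":76,"dy":1,"e":0,"jyo":36,"mni":37,"s":15}
After op 12 (add /bt 47): {"bq":80,"bt":47,"dy":1,"e":0,"jyo":36,"mni":37,"s":15}
After op 13 (add /um 82): {"bq":80,"bt":47,"dy":1,"e":0,"jyo":36,"mni":37,"s":15,"um":82}
After op 14 (replace /mni 46): {"bq":80,"bt":47,"dy":1,"e":0,"jyo":36,"mni":46,"s":15,"um":82}
After op 15 (replace /um 1): {"bq":80,"bt":47,"dy":1,"e":0,"jyo":36,"mni":46,"s":15,"um":1}
After op 16 (replace /bt 46): {"bq":80,"bt":46,"dy":1,"e":0,"jyo":36,"mni":46,"s":15,"um":1}
After op 17 (replace /mni 29): {"bq":80,"bt":46,"dy":1,"e":0,"jyo":36,"mni":29,"s":15,"um":1}
After op 18 (replace /dy 99): {"bq":80,"bt":46,"dy":99,"e":0,"jyo":36,"mni":29,"s":15,"um":1}
After op 19 (add /af 69): {"af":69,"bq":80,"bt":46,"dy":99,"e":0,"jyo":36,"mni":29,"s":15,"um":1}
After op 20 (add /fw 74): {"af":69,"bq":80,"bt":46,"dy":99,"e":0,"fw":74,"jyo":36,"mni":29,"s":15,"um":1}
After op 21 (add /wvl 40): {"af":69,"bq":80,"bt":46,"dy":99,"e":0,"fw":74,"jyo":36,"mni":29,"s":15,"um":1,"wvl":40}
After op 22 (replace /dy 57): {"af":69,"bq":80,"bt":46,"dy":57,"e":0,"fw":74,"jyo":36,"mni":29,"s":15,"um":1,"wvl":40}
After op 23 (replace /um 74): {"af":69,"bq":80,"bt":46,"dy":57,"e":0,"fw":74,"jyo":36,"mni":29,"s":15,"um":74,"wvl":40}
Size at the root: 11

Answer: 11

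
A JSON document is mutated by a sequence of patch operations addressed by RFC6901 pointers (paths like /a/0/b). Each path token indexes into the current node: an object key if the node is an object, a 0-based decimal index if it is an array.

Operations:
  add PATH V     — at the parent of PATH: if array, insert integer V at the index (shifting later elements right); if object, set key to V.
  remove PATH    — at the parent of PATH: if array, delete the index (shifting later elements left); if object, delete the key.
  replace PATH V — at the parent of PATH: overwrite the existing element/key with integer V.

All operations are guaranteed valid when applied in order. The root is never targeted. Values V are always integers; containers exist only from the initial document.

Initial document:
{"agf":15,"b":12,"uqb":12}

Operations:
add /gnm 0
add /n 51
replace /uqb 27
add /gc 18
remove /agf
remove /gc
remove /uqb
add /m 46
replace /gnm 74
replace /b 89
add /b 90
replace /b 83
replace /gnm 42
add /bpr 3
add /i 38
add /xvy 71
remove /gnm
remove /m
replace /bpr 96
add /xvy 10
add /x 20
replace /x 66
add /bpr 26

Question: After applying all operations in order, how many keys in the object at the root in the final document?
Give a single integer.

After op 1 (add /gnm 0): {"agf":15,"b":12,"gnm":0,"uqb":12}
After op 2 (add /n 51): {"agf":15,"b":12,"gnm":0,"n":51,"uqb":12}
After op 3 (replace /uqb 27): {"agf":15,"b":12,"gnm":0,"n":51,"uqb":27}
After op 4 (add /gc 18): {"agf":15,"b":12,"gc":18,"gnm":0,"n":51,"uqb":27}
After op 5 (remove /agf): {"b":12,"gc":18,"gnm":0,"n":51,"uqb":27}
After op 6 (remove /gc): {"b":12,"gnm":0,"n":51,"uqb":27}
After op 7 (remove /uqb): {"b":12,"gnm":0,"n":51}
After op 8 (add /m 46): {"b":12,"gnm":0,"m":46,"n":51}
After op 9 (replace /gnm 74): {"b":12,"gnm":74,"m":46,"n":51}
After op 10 (replace /b 89): {"b":89,"gnm":74,"m":46,"n":51}
After op 11 (add /b 90): {"b":90,"gnm":74,"m":46,"n":51}
After op 12 (replace /b 83): {"b":83,"gnm":74,"m":46,"n":51}
After op 13 (replace /gnm 42): {"b":83,"gnm":42,"m":46,"n":51}
After op 14 (add /bpr 3): {"b":83,"bpr":3,"gnm":42,"m":46,"n":51}
After op 15 (add /i 38): {"b":83,"bpr":3,"gnm":42,"i":38,"m":46,"n":51}
After op 16 (add /xvy 71): {"b":83,"bpr":3,"gnm":42,"i":38,"m":46,"n":51,"xvy":71}
After op 17 (remove /gnm): {"b":83,"bpr":3,"i":38,"m":46,"n":51,"xvy":71}
After op 18 (remove /m): {"b":83,"bpr":3,"i":38,"n":51,"xvy":71}
After op 19 (replace /bpr 96): {"b":83,"bpr":96,"i":38,"n":51,"xvy":71}
After op 20 (add /xvy 10): {"b":83,"bpr":96,"i":38,"n":51,"xvy":10}
After op 21 (add /x 20): {"b":83,"bpr":96,"i":38,"n":51,"x":20,"xvy":10}
After op 22 (replace /x 66): {"b":83,"bpr":96,"i":38,"n":51,"x":66,"xvy":10}
After op 23 (add /bpr 26): {"b":83,"bpr":26,"i":38,"n":51,"x":66,"xvy":10}
Size at the root: 6

Answer: 6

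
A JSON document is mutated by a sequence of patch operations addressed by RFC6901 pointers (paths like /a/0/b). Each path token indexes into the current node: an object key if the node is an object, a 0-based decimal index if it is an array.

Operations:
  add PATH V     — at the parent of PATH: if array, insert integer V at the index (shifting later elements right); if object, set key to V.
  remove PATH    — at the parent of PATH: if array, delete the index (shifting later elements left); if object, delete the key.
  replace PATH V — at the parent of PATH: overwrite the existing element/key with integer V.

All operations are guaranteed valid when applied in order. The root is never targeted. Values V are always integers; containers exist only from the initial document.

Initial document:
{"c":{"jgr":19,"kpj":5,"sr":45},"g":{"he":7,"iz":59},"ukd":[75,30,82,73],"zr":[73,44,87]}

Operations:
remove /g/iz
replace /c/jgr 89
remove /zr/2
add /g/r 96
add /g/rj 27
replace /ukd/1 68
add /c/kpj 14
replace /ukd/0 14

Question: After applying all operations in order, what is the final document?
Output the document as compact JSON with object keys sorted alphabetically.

After op 1 (remove /g/iz): {"c":{"jgr":19,"kpj":5,"sr":45},"g":{"he":7},"ukd":[75,30,82,73],"zr":[73,44,87]}
After op 2 (replace /c/jgr 89): {"c":{"jgr":89,"kpj":5,"sr":45},"g":{"he":7},"ukd":[75,30,82,73],"zr":[73,44,87]}
After op 3 (remove /zr/2): {"c":{"jgr":89,"kpj":5,"sr":45},"g":{"he":7},"ukd":[75,30,82,73],"zr":[73,44]}
After op 4 (add /g/r 96): {"c":{"jgr":89,"kpj":5,"sr":45},"g":{"he":7,"r":96},"ukd":[75,30,82,73],"zr":[73,44]}
After op 5 (add /g/rj 27): {"c":{"jgr":89,"kpj":5,"sr":45},"g":{"he":7,"r":96,"rj":27},"ukd":[75,30,82,73],"zr":[73,44]}
After op 6 (replace /ukd/1 68): {"c":{"jgr":89,"kpj":5,"sr":45},"g":{"he":7,"r":96,"rj":27},"ukd":[75,68,82,73],"zr":[73,44]}
After op 7 (add /c/kpj 14): {"c":{"jgr":89,"kpj":14,"sr":45},"g":{"he":7,"r":96,"rj":27},"ukd":[75,68,82,73],"zr":[73,44]}
After op 8 (replace /ukd/0 14): {"c":{"jgr":89,"kpj":14,"sr":45},"g":{"he":7,"r":96,"rj":27},"ukd":[14,68,82,73],"zr":[73,44]}

Answer: {"c":{"jgr":89,"kpj":14,"sr":45},"g":{"he":7,"r":96,"rj":27},"ukd":[14,68,82,73],"zr":[73,44]}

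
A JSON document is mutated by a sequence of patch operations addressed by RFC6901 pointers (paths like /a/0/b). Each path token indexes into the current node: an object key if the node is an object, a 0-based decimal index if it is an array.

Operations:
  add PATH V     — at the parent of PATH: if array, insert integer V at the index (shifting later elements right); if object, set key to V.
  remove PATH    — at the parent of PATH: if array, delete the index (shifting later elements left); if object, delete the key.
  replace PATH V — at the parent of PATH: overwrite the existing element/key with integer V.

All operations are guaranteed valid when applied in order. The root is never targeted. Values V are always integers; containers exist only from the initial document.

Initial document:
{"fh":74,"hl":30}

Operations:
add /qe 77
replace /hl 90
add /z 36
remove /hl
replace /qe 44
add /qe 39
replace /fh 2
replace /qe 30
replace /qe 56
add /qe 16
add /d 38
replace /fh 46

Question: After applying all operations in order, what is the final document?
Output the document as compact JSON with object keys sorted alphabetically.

Answer: {"d":38,"fh":46,"qe":16,"z":36}

Derivation:
After op 1 (add /qe 77): {"fh":74,"hl":30,"qe":77}
After op 2 (replace /hl 90): {"fh":74,"hl":90,"qe":77}
After op 3 (add /z 36): {"fh":74,"hl":90,"qe":77,"z":36}
After op 4 (remove /hl): {"fh":74,"qe":77,"z":36}
After op 5 (replace /qe 44): {"fh":74,"qe":44,"z":36}
After op 6 (add /qe 39): {"fh":74,"qe":39,"z":36}
After op 7 (replace /fh 2): {"fh":2,"qe":39,"z":36}
After op 8 (replace /qe 30): {"fh":2,"qe":30,"z":36}
After op 9 (replace /qe 56): {"fh":2,"qe":56,"z":36}
After op 10 (add /qe 16): {"fh":2,"qe":16,"z":36}
After op 11 (add /d 38): {"d":38,"fh":2,"qe":16,"z":36}
After op 12 (replace /fh 46): {"d":38,"fh":46,"qe":16,"z":36}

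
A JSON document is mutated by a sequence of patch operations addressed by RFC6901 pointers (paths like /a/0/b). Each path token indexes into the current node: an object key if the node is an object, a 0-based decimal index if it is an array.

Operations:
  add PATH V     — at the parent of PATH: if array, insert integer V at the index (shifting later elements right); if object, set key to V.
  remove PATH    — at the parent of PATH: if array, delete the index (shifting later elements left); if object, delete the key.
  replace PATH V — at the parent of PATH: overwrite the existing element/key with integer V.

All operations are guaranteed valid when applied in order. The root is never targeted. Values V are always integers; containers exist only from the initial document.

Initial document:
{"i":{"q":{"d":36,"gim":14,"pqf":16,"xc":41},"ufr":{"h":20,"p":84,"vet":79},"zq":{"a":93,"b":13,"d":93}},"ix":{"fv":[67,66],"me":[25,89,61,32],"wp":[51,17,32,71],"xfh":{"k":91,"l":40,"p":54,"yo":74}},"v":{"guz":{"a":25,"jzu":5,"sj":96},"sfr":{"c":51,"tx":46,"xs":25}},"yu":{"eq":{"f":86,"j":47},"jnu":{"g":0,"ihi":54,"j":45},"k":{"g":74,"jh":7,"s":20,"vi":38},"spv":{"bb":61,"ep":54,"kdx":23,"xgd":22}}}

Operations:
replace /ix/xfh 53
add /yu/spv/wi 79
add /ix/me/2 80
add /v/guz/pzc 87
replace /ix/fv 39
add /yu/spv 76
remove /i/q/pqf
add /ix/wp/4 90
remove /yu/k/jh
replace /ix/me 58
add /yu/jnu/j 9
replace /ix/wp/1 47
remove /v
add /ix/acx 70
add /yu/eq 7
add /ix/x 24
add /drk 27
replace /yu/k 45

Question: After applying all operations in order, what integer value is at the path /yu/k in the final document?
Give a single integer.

After op 1 (replace /ix/xfh 53): {"i":{"q":{"d":36,"gim":14,"pqf":16,"xc":41},"ufr":{"h":20,"p":84,"vet":79},"zq":{"a":93,"b":13,"d":93}},"ix":{"fv":[67,66],"me":[25,89,61,32],"wp":[51,17,32,71],"xfh":53},"v":{"guz":{"a":25,"jzu":5,"sj":96},"sfr":{"c":51,"tx":46,"xs":25}},"yu":{"eq":{"f":86,"j":47},"jnu":{"g":0,"ihi":54,"j":45},"k":{"g":74,"jh":7,"s":20,"vi":38},"spv":{"bb":61,"ep":54,"kdx":23,"xgd":22}}}
After op 2 (add /yu/spv/wi 79): {"i":{"q":{"d":36,"gim":14,"pqf":16,"xc":41},"ufr":{"h":20,"p":84,"vet":79},"zq":{"a":93,"b":13,"d":93}},"ix":{"fv":[67,66],"me":[25,89,61,32],"wp":[51,17,32,71],"xfh":53},"v":{"guz":{"a":25,"jzu":5,"sj":96},"sfr":{"c":51,"tx":46,"xs":25}},"yu":{"eq":{"f":86,"j":47},"jnu":{"g":0,"ihi":54,"j":45},"k":{"g":74,"jh":7,"s":20,"vi":38},"spv":{"bb":61,"ep":54,"kdx":23,"wi":79,"xgd":22}}}
After op 3 (add /ix/me/2 80): {"i":{"q":{"d":36,"gim":14,"pqf":16,"xc":41},"ufr":{"h":20,"p":84,"vet":79},"zq":{"a":93,"b":13,"d":93}},"ix":{"fv":[67,66],"me":[25,89,80,61,32],"wp":[51,17,32,71],"xfh":53},"v":{"guz":{"a":25,"jzu":5,"sj":96},"sfr":{"c":51,"tx":46,"xs":25}},"yu":{"eq":{"f":86,"j":47},"jnu":{"g":0,"ihi":54,"j":45},"k":{"g":74,"jh":7,"s":20,"vi":38},"spv":{"bb":61,"ep":54,"kdx":23,"wi":79,"xgd":22}}}
After op 4 (add /v/guz/pzc 87): {"i":{"q":{"d":36,"gim":14,"pqf":16,"xc":41},"ufr":{"h":20,"p":84,"vet":79},"zq":{"a":93,"b":13,"d":93}},"ix":{"fv":[67,66],"me":[25,89,80,61,32],"wp":[51,17,32,71],"xfh":53},"v":{"guz":{"a":25,"jzu":5,"pzc":87,"sj":96},"sfr":{"c":51,"tx":46,"xs":25}},"yu":{"eq":{"f":86,"j":47},"jnu":{"g":0,"ihi":54,"j":45},"k":{"g":74,"jh":7,"s":20,"vi":38},"spv":{"bb":61,"ep":54,"kdx":23,"wi":79,"xgd":22}}}
After op 5 (replace /ix/fv 39): {"i":{"q":{"d":36,"gim":14,"pqf":16,"xc":41},"ufr":{"h":20,"p":84,"vet":79},"zq":{"a":93,"b":13,"d":93}},"ix":{"fv":39,"me":[25,89,80,61,32],"wp":[51,17,32,71],"xfh":53},"v":{"guz":{"a":25,"jzu":5,"pzc":87,"sj":96},"sfr":{"c":51,"tx":46,"xs":25}},"yu":{"eq":{"f":86,"j":47},"jnu":{"g":0,"ihi":54,"j":45},"k":{"g":74,"jh":7,"s":20,"vi":38},"spv":{"bb":61,"ep":54,"kdx":23,"wi":79,"xgd":22}}}
After op 6 (add /yu/spv 76): {"i":{"q":{"d":36,"gim":14,"pqf":16,"xc":41},"ufr":{"h":20,"p":84,"vet":79},"zq":{"a":93,"b":13,"d":93}},"ix":{"fv":39,"me":[25,89,80,61,32],"wp":[51,17,32,71],"xfh":53},"v":{"guz":{"a":25,"jzu":5,"pzc":87,"sj":96},"sfr":{"c":51,"tx":46,"xs":25}},"yu":{"eq":{"f":86,"j":47},"jnu":{"g":0,"ihi":54,"j":45},"k":{"g":74,"jh":7,"s":20,"vi":38},"spv":76}}
After op 7 (remove /i/q/pqf): {"i":{"q":{"d":36,"gim":14,"xc":41},"ufr":{"h":20,"p":84,"vet":79},"zq":{"a":93,"b":13,"d":93}},"ix":{"fv":39,"me":[25,89,80,61,32],"wp":[51,17,32,71],"xfh":53},"v":{"guz":{"a":25,"jzu":5,"pzc":87,"sj":96},"sfr":{"c":51,"tx":46,"xs":25}},"yu":{"eq":{"f":86,"j":47},"jnu":{"g":0,"ihi":54,"j":45},"k":{"g":74,"jh":7,"s":20,"vi":38},"spv":76}}
After op 8 (add /ix/wp/4 90): {"i":{"q":{"d":36,"gim":14,"xc":41},"ufr":{"h":20,"p":84,"vet":79},"zq":{"a":93,"b":13,"d":93}},"ix":{"fv":39,"me":[25,89,80,61,32],"wp":[51,17,32,71,90],"xfh":53},"v":{"guz":{"a":25,"jzu":5,"pzc":87,"sj":96},"sfr":{"c":51,"tx":46,"xs":25}},"yu":{"eq":{"f":86,"j":47},"jnu":{"g":0,"ihi":54,"j":45},"k":{"g":74,"jh":7,"s":20,"vi":38},"spv":76}}
After op 9 (remove /yu/k/jh): {"i":{"q":{"d":36,"gim":14,"xc":41},"ufr":{"h":20,"p":84,"vet":79},"zq":{"a":93,"b":13,"d":93}},"ix":{"fv":39,"me":[25,89,80,61,32],"wp":[51,17,32,71,90],"xfh":53},"v":{"guz":{"a":25,"jzu":5,"pzc":87,"sj":96},"sfr":{"c":51,"tx":46,"xs":25}},"yu":{"eq":{"f":86,"j":47},"jnu":{"g":0,"ihi":54,"j":45},"k":{"g":74,"s":20,"vi":38},"spv":76}}
After op 10 (replace /ix/me 58): {"i":{"q":{"d":36,"gim":14,"xc":41},"ufr":{"h":20,"p":84,"vet":79},"zq":{"a":93,"b":13,"d":93}},"ix":{"fv":39,"me":58,"wp":[51,17,32,71,90],"xfh":53},"v":{"guz":{"a":25,"jzu":5,"pzc":87,"sj":96},"sfr":{"c":51,"tx":46,"xs":25}},"yu":{"eq":{"f":86,"j":47},"jnu":{"g":0,"ihi":54,"j":45},"k":{"g":74,"s":20,"vi":38},"spv":76}}
After op 11 (add /yu/jnu/j 9): {"i":{"q":{"d":36,"gim":14,"xc":41},"ufr":{"h":20,"p":84,"vet":79},"zq":{"a":93,"b":13,"d":93}},"ix":{"fv":39,"me":58,"wp":[51,17,32,71,90],"xfh":53},"v":{"guz":{"a":25,"jzu":5,"pzc":87,"sj":96},"sfr":{"c":51,"tx":46,"xs":25}},"yu":{"eq":{"f":86,"j":47},"jnu":{"g":0,"ihi":54,"j":9},"k":{"g":74,"s":20,"vi":38},"spv":76}}
After op 12 (replace /ix/wp/1 47): {"i":{"q":{"d":36,"gim":14,"xc":41},"ufr":{"h":20,"p":84,"vet":79},"zq":{"a":93,"b":13,"d":93}},"ix":{"fv":39,"me":58,"wp":[51,47,32,71,90],"xfh":53},"v":{"guz":{"a":25,"jzu":5,"pzc":87,"sj":96},"sfr":{"c":51,"tx":46,"xs":25}},"yu":{"eq":{"f":86,"j":47},"jnu":{"g":0,"ihi":54,"j":9},"k":{"g":74,"s":20,"vi":38},"spv":76}}
After op 13 (remove /v): {"i":{"q":{"d":36,"gim":14,"xc":41},"ufr":{"h":20,"p":84,"vet":79},"zq":{"a":93,"b":13,"d":93}},"ix":{"fv":39,"me":58,"wp":[51,47,32,71,90],"xfh":53},"yu":{"eq":{"f":86,"j":47},"jnu":{"g":0,"ihi":54,"j":9},"k":{"g":74,"s":20,"vi":38},"spv":76}}
After op 14 (add /ix/acx 70): {"i":{"q":{"d":36,"gim":14,"xc":41},"ufr":{"h":20,"p":84,"vet":79},"zq":{"a":93,"b":13,"d":93}},"ix":{"acx":70,"fv":39,"me":58,"wp":[51,47,32,71,90],"xfh":53},"yu":{"eq":{"f":86,"j":47},"jnu":{"g":0,"ihi":54,"j":9},"k":{"g":74,"s":20,"vi":38},"spv":76}}
After op 15 (add /yu/eq 7): {"i":{"q":{"d":36,"gim":14,"xc":41},"ufr":{"h":20,"p":84,"vet":79},"zq":{"a":93,"b":13,"d":93}},"ix":{"acx":70,"fv":39,"me":58,"wp":[51,47,32,71,90],"xfh":53},"yu":{"eq":7,"jnu":{"g":0,"ihi":54,"j":9},"k":{"g":74,"s":20,"vi":38},"spv":76}}
After op 16 (add /ix/x 24): {"i":{"q":{"d":36,"gim":14,"xc":41},"ufr":{"h":20,"p":84,"vet":79},"zq":{"a":93,"b":13,"d":93}},"ix":{"acx":70,"fv":39,"me":58,"wp":[51,47,32,71,90],"x":24,"xfh":53},"yu":{"eq":7,"jnu":{"g":0,"ihi":54,"j":9},"k":{"g":74,"s":20,"vi":38},"spv":76}}
After op 17 (add /drk 27): {"drk":27,"i":{"q":{"d":36,"gim":14,"xc":41},"ufr":{"h":20,"p":84,"vet":79},"zq":{"a":93,"b":13,"d":93}},"ix":{"acx":70,"fv":39,"me":58,"wp":[51,47,32,71,90],"x":24,"xfh":53},"yu":{"eq":7,"jnu":{"g":0,"ihi":54,"j":9},"k":{"g":74,"s":20,"vi":38},"spv":76}}
After op 18 (replace /yu/k 45): {"drk":27,"i":{"q":{"d":36,"gim":14,"xc":41},"ufr":{"h":20,"p":84,"vet":79},"zq":{"a":93,"b":13,"d":93}},"ix":{"acx":70,"fv":39,"me":58,"wp":[51,47,32,71,90],"x":24,"xfh":53},"yu":{"eq":7,"jnu":{"g":0,"ihi":54,"j":9},"k":45,"spv":76}}
Value at /yu/k: 45

Answer: 45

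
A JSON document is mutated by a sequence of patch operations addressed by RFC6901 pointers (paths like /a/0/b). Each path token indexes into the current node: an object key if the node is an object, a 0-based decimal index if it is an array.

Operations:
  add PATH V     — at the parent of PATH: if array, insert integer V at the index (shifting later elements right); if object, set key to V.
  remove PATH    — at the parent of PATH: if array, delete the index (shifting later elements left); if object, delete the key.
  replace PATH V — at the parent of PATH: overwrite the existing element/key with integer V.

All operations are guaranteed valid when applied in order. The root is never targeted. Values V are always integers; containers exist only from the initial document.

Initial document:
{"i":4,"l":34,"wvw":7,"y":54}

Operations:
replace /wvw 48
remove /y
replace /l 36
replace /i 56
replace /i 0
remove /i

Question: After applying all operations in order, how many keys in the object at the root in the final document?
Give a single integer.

Answer: 2

Derivation:
After op 1 (replace /wvw 48): {"i":4,"l":34,"wvw":48,"y":54}
After op 2 (remove /y): {"i":4,"l":34,"wvw":48}
After op 3 (replace /l 36): {"i":4,"l":36,"wvw":48}
After op 4 (replace /i 56): {"i":56,"l":36,"wvw":48}
After op 5 (replace /i 0): {"i":0,"l":36,"wvw":48}
After op 6 (remove /i): {"l":36,"wvw":48}
Size at the root: 2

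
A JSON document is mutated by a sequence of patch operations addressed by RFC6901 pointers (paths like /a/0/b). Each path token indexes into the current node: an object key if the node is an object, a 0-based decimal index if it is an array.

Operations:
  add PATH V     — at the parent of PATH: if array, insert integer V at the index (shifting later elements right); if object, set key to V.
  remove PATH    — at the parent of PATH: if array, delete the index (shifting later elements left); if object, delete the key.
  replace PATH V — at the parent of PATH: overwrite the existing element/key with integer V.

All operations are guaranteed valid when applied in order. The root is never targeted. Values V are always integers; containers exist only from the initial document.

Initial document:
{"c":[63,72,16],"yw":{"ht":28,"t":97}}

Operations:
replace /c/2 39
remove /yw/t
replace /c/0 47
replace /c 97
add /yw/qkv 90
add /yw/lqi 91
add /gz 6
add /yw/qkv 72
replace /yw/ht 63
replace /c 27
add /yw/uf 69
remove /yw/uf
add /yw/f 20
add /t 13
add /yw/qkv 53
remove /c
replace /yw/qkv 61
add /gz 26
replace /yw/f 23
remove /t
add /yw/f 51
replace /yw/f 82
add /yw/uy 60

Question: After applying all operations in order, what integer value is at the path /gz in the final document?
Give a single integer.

After op 1 (replace /c/2 39): {"c":[63,72,39],"yw":{"ht":28,"t":97}}
After op 2 (remove /yw/t): {"c":[63,72,39],"yw":{"ht":28}}
After op 3 (replace /c/0 47): {"c":[47,72,39],"yw":{"ht":28}}
After op 4 (replace /c 97): {"c":97,"yw":{"ht":28}}
After op 5 (add /yw/qkv 90): {"c":97,"yw":{"ht":28,"qkv":90}}
After op 6 (add /yw/lqi 91): {"c":97,"yw":{"ht":28,"lqi":91,"qkv":90}}
After op 7 (add /gz 6): {"c":97,"gz":6,"yw":{"ht":28,"lqi":91,"qkv":90}}
After op 8 (add /yw/qkv 72): {"c":97,"gz":6,"yw":{"ht":28,"lqi":91,"qkv":72}}
After op 9 (replace /yw/ht 63): {"c":97,"gz":6,"yw":{"ht":63,"lqi":91,"qkv":72}}
After op 10 (replace /c 27): {"c":27,"gz":6,"yw":{"ht":63,"lqi":91,"qkv":72}}
After op 11 (add /yw/uf 69): {"c":27,"gz":6,"yw":{"ht":63,"lqi":91,"qkv":72,"uf":69}}
After op 12 (remove /yw/uf): {"c":27,"gz":6,"yw":{"ht":63,"lqi":91,"qkv":72}}
After op 13 (add /yw/f 20): {"c":27,"gz":6,"yw":{"f":20,"ht":63,"lqi":91,"qkv":72}}
After op 14 (add /t 13): {"c":27,"gz":6,"t":13,"yw":{"f":20,"ht":63,"lqi":91,"qkv":72}}
After op 15 (add /yw/qkv 53): {"c":27,"gz":6,"t":13,"yw":{"f":20,"ht":63,"lqi":91,"qkv":53}}
After op 16 (remove /c): {"gz":6,"t":13,"yw":{"f":20,"ht":63,"lqi":91,"qkv":53}}
After op 17 (replace /yw/qkv 61): {"gz":6,"t":13,"yw":{"f":20,"ht":63,"lqi":91,"qkv":61}}
After op 18 (add /gz 26): {"gz":26,"t":13,"yw":{"f":20,"ht":63,"lqi":91,"qkv":61}}
After op 19 (replace /yw/f 23): {"gz":26,"t":13,"yw":{"f":23,"ht":63,"lqi":91,"qkv":61}}
After op 20 (remove /t): {"gz":26,"yw":{"f":23,"ht":63,"lqi":91,"qkv":61}}
After op 21 (add /yw/f 51): {"gz":26,"yw":{"f":51,"ht":63,"lqi":91,"qkv":61}}
After op 22 (replace /yw/f 82): {"gz":26,"yw":{"f":82,"ht":63,"lqi":91,"qkv":61}}
After op 23 (add /yw/uy 60): {"gz":26,"yw":{"f":82,"ht":63,"lqi":91,"qkv":61,"uy":60}}
Value at /gz: 26

Answer: 26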